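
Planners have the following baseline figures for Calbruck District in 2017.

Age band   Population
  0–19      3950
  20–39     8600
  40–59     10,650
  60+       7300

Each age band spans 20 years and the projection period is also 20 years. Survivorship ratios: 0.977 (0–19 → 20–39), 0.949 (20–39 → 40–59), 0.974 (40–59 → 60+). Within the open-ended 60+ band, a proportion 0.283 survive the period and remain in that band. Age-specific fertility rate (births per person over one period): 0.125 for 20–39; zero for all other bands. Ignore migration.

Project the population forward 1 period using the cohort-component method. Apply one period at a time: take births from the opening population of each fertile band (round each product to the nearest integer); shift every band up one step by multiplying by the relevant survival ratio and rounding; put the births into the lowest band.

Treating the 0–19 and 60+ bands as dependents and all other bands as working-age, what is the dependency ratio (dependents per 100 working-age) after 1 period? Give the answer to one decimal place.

112.4

[period 1]
Births: 8600 * 0.125 = 1075
20–39: 3950 * 0.977 = 3859
40–59: 8600 * 0.949 = 8161
60+: 10650 * 0.974 + 7300 * 0.283 = 10373 + 2066 = 12439
→ [1075, 3859, 8161, 12439]
Dependents (band 0–19 + band 60+) = 1075 + 12439 = 13514; working-age = 12020; ratio = 13514/12020 × 100 = 112.4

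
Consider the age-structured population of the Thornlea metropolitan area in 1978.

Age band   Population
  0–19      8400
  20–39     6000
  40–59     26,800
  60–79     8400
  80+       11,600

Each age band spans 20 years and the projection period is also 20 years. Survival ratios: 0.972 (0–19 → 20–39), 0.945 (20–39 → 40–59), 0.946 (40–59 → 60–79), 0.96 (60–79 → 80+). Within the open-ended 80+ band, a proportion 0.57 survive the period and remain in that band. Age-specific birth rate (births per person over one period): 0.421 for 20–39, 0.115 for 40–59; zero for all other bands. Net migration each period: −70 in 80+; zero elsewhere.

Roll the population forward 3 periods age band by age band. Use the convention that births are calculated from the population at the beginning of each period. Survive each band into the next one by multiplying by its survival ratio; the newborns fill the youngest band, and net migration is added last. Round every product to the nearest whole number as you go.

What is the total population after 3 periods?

[period 1]
Births: 6000 × 0.421 = 2526, 26800 × 0.115 = 3082 → total 5608
20–39: 8400 × 0.972 = 8165
40–59: 6000 × 0.945 = 5670
60–79: 26800 × 0.946 = 25353
80+: 8400 × 0.96 + 11600 × 0.57 = 8064 + 6612 = 14676
Net migration: 80+ − 70 → 14606
Giving 5608 / 8165 / 5670 / 25353 / 14606.
[period 2]
Births: 8165 × 0.421 = 3437, 5670 × 0.115 = 652 → total 4089
20–39: 5608 × 0.972 = 5451
40–59: 8165 × 0.945 = 7716
60–79: 5670 × 0.946 = 5364
80+: 25353 × 0.96 + 14606 × 0.57 = 24339 + 8325 = 32664
Net migration: 80+ − 70 → 32594
Giving 4089 / 5451 / 7716 / 5364 / 32594.
[period 3]
Births: 5451 × 0.421 = 2295, 7716 × 0.115 = 887 → total 3182
20–39: 4089 × 0.972 = 3975
40–59: 5451 × 0.945 = 5151
60–79: 7716 × 0.946 = 7299
80+: 5364 × 0.96 + 32594 × 0.57 = 5149 + 18579 = 23728
Net migration: 80+ − 70 → 23658
Giving 3182 / 3975 / 5151 / 7299 / 23658.
Total after period 3: 3182 + 3975 + 5151 + 7299 + 23658 = 43265

43265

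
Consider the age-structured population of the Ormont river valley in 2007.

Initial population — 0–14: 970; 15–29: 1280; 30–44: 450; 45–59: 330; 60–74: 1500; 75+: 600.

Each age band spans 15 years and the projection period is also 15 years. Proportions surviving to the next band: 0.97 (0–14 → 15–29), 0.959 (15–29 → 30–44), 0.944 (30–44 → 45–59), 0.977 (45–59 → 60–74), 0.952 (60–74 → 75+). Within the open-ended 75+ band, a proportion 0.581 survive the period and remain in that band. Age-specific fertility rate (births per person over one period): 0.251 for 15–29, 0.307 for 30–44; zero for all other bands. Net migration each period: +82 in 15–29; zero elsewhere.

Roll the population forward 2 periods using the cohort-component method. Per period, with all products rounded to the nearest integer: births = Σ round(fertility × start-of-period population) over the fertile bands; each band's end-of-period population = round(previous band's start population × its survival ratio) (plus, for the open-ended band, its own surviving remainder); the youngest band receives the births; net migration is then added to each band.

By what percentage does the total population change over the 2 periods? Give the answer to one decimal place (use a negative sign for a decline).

-1.5

Period 1.
Births: 1280 * 0.251 = 321  |  450 * 0.307 = 138 → total 459
15–29: 970 * 0.97 = 941
30–44: 1280 * 0.959 = 1228
45–59: 450 * 0.944 = 425
60–74: 330 * 0.977 = 322
75+: 1500 * 0.952 + 600 * 0.581 = 1428 + 349 = 1777
Net migration: 15–29 + 82 → 1023
→ [459, 1023, 1228, 425, 322, 1777]
Period 2.
Births: 1023 * 0.251 = 257  |  1228 * 0.307 = 377 → total 634
15–29: 459 * 0.97 = 445
30–44: 1023 * 0.959 = 981
45–59: 1228 * 0.944 = 1159
60–74: 425 * 0.977 = 415
75+: 322 * 0.952 + 1777 * 0.581 = 307 + 1032 = 1339
Net migration: 15–29 + 82 → 527
→ [634, 527, 981, 1159, 415, 1339]
Total: 5130 → 5055; change = -75; percentage change = -1.5%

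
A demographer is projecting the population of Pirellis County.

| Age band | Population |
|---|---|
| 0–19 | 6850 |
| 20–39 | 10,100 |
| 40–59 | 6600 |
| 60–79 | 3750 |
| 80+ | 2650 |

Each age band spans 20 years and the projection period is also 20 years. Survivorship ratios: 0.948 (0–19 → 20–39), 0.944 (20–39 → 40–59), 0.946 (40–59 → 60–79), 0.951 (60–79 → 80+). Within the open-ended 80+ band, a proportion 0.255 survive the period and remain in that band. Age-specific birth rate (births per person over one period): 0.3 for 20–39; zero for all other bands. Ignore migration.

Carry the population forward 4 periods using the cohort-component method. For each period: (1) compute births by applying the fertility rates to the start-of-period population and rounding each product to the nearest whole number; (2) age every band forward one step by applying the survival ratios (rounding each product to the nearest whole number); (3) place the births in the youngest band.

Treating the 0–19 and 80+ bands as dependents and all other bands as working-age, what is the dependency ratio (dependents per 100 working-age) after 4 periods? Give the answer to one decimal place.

[period 1]
Births: 10100 * 0.3 = 3030
20–39: 6850 * 0.948 = 6494
40–59: 10100 * 0.944 = 9534
60–79: 6600 * 0.946 = 6244
80+: 3750 * 0.951 + 2650 * 0.255 = 3566 + 676 = 4242
Population now: 0–19=3030, 20–39=6494, 40–59=9534, 60–79=6244, 80+=4242
[period 2]
Births: 6494 * 0.3 = 1948
20–39: 3030 * 0.948 = 2872
40–59: 6494 * 0.944 = 6130
60–79: 9534 * 0.946 = 9019
80+: 6244 * 0.951 + 4242 * 0.255 = 5938 + 1082 = 7020
Population now: 0–19=1948, 20–39=2872, 40–59=6130, 60–79=9019, 80+=7020
[period 3]
Births: 2872 * 0.3 = 862
20–39: 1948 * 0.948 = 1847
40–59: 2872 * 0.944 = 2711
60–79: 6130 * 0.946 = 5799
80+: 9019 * 0.951 + 7020 * 0.255 = 8577 + 1790 = 10367
Population now: 0–19=862, 20–39=1847, 40–59=2711, 60–79=5799, 80+=10367
[period 4]
Births: 1847 * 0.3 = 554
20–39: 862 * 0.948 = 817
40–59: 1847 * 0.944 = 1744
60–79: 2711 * 0.946 = 2565
80+: 5799 * 0.951 + 10367 * 0.255 = 5515 + 2644 = 8159
Population now: 0–19=554, 20–39=817, 40–59=1744, 60–79=2565, 80+=8159
Dependents (band 0–19 + band 80+) = 554 + 8159 = 8713; working-age = 5126; ratio = 8713/5126 × 100 = 170.0

170.0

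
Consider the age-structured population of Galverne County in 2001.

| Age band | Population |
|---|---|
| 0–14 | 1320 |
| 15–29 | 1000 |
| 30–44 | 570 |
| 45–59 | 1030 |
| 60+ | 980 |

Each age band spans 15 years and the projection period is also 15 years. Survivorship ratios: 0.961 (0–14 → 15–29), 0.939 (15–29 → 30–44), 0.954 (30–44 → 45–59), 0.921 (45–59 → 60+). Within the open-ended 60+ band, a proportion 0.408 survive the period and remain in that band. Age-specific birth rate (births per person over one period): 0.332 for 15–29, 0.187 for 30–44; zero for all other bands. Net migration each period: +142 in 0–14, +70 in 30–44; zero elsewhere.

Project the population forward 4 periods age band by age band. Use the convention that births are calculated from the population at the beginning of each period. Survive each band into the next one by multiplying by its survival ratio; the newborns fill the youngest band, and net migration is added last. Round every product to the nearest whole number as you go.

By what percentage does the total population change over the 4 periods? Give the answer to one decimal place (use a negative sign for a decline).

Period 1:
Births: 1000 × 0.332 = 332  |  570 × 0.187 = 107 ⇒ total 439
15–29: 1320 × 0.961 = 1269
30–44: 1000 × 0.939 = 939
45–59: 570 × 0.954 = 544
60+: 1030 × 0.921 + 980 × 0.408 = 949 + 400 = 1349
Net migration: 0–14 + 142 → 581; 30–44 + 70 → 1009
Giving 581 / 1269 / 1009 / 544 / 1349.
Period 2:
Births: 1269 × 0.332 = 421  |  1009 × 0.187 = 189 ⇒ total 610
15–29: 581 × 0.961 = 558
30–44: 1269 × 0.939 = 1192
45–59: 1009 × 0.954 = 963
60+: 544 × 0.921 + 1349 × 0.408 = 501 + 550 = 1051
Net migration: 0–14 + 142 → 752; 30–44 + 70 → 1262
Giving 752 / 558 / 1262 / 963 / 1051.
Period 3:
Births: 558 × 0.332 = 185  |  1262 × 0.187 = 236 ⇒ total 421
15–29: 752 × 0.961 = 723
30–44: 558 × 0.939 = 524
45–59: 1262 × 0.954 = 1204
60+: 963 × 0.921 + 1051 × 0.408 = 887 + 429 = 1316
Net migration: 0–14 + 142 → 563; 30–44 + 70 → 594
Giving 563 / 723 / 594 / 1204 / 1316.
Period 4:
Births: 723 × 0.332 = 240  |  594 × 0.187 = 111 ⇒ total 351
15–29: 563 × 0.961 = 541
30–44: 723 × 0.939 = 679
45–59: 594 × 0.954 = 567
60+: 1204 × 0.921 + 1316 × 0.408 = 1109 + 537 = 1646
Net migration: 0–14 + 142 → 493; 30–44 + 70 → 749
Giving 493 / 541 / 749 / 567 / 1646.
Total: 4900 → 3996; change = -904; percentage change = -18.4%

-18.4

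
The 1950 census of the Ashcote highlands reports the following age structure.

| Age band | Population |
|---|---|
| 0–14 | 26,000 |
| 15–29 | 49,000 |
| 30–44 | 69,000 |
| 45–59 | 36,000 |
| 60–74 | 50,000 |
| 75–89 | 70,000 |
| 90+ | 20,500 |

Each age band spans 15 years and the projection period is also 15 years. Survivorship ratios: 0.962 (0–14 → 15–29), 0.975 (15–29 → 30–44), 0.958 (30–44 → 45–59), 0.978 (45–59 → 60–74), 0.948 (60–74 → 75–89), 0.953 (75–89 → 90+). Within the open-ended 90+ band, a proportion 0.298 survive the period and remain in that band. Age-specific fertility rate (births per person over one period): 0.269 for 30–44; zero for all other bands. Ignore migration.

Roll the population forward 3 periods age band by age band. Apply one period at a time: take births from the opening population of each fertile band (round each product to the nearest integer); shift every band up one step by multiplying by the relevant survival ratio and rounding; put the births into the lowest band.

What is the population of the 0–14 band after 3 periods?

Period 1:
Births: 69000 × 0.269 = 18561
15–29: 26000 × 0.962 = 25012
30–44: 49000 × 0.975 = 47775
45–59: 69000 × 0.958 = 66102
60–74: 36000 × 0.978 = 35208
75–89: 50000 × 0.948 = 47400
90+: 70000 × 0.953 + 20500 × 0.298 = 66710 + 6109 = 72819
End of period: [18561, 25012, 47775, 66102, 35208, 47400, 72819]
Period 2:
Births: 47775 × 0.269 = 12851
15–29: 18561 × 0.962 = 17856
30–44: 25012 × 0.975 = 24387
45–59: 47775 × 0.958 = 45768
60–74: 66102 × 0.978 = 64648
75–89: 35208 × 0.948 = 33377
90+: 47400 × 0.953 + 72819 × 0.298 = 45172 + 21700 = 66872
End of period: [12851, 17856, 24387, 45768, 64648, 33377, 66872]
Period 3:
Births: 24387 × 0.269 = 6560
15–29: 12851 × 0.962 = 12363
30–44: 17856 × 0.975 = 17410
45–59: 24387 × 0.958 = 23363
60–74: 45768 × 0.978 = 44761
75–89: 64648 × 0.948 = 61286
90+: 33377 × 0.953 + 66872 × 0.298 = 31808 + 19928 = 51736
End of period: [6560, 12363, 17410, 23363, 44761, 61286, 51736]

6560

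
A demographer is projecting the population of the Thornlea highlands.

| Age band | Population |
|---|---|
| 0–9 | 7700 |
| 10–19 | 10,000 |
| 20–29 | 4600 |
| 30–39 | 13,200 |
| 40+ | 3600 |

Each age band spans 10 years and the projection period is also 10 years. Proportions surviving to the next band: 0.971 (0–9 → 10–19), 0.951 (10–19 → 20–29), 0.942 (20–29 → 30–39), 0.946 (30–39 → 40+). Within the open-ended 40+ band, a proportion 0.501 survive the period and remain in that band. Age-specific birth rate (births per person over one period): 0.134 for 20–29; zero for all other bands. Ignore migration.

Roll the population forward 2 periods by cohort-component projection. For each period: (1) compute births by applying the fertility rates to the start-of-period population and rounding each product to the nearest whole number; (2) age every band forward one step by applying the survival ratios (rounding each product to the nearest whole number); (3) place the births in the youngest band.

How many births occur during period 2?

1274

Numbering the groups 1..5 from youngest to oldest:
After projecting period 1:
Births: 4600 × 0.134 = 616
Group 2: 7700 × 0.971 = 7477
Group 3: 10000 × 0.951 = 9510
Group 4: 4600 × 0.942 = 4333
Group 5: 13200 × 0.946 + 3600 × 0.501 = 12487 + 1804 = 14291
→ [616, 7477, 9510, 4333, 14291]
After projecting period 2:
Births: 9510 × 0.134 = 1274
Group 2: 616 × 0.971 = 598
Group 3: 7477 × 0.951 = 7111
Group 4: 9510 × 0.942 = 8958
Group 5: 4333 × 0.946 + 14291 × 0.501 = 4099 + 7160 = 11259
→ [1274, 598, 7111, 8958, 11259]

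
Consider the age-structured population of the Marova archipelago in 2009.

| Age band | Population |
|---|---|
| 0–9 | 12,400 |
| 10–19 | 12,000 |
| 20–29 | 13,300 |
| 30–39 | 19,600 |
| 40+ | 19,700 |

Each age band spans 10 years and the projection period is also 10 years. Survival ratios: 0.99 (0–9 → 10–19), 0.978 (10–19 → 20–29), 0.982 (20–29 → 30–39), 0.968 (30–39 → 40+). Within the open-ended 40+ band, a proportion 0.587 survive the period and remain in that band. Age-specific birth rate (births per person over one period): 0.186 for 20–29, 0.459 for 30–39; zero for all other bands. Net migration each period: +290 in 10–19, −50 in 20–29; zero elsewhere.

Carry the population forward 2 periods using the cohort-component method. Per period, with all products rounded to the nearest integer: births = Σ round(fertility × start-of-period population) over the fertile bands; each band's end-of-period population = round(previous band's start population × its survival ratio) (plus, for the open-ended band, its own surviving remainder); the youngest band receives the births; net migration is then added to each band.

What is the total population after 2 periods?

74098

After projecting period 1:
Births: 13300 × 0.186 = 2474 ; 19600 × 0.459 = 8996 → 11470
10–19: 12400 × 0.99 = 12276
20–29: 12000 × 0.978 = 11736
30–39: 13300 × 0.982 = 13061
40+: 19600 × 0.968 + 19700 × 0.587 = 18973 + 11564 = 30537
Net migration: 10–19 + 290 → 12566; 20–29 − 50 → 11686
End of period: [11470, 12566, 11686, 13061, 30537]
After projecting period 2:
Births: 11686 × 0.186 = 2174 ; 13061 × 0.459 = 5995 → 8169
10–19: 11470 × 0.99 = 11355
20–29: 12566 × 0.978 = 12290
30–39: 11686 × 0.982 = 11476
40+: 13061 × 0.968 + 30537 × 0.587 = 12643 + 17925 = 30568
Net migration: 10–19 + 290 → 11645; 20–29 − 50 → 12240
End of period: [8169, 11645, 12240, 11476, 30568]
Total after period 2: 8169 + 11645 + 12240 + 11476 + 30568 = 74098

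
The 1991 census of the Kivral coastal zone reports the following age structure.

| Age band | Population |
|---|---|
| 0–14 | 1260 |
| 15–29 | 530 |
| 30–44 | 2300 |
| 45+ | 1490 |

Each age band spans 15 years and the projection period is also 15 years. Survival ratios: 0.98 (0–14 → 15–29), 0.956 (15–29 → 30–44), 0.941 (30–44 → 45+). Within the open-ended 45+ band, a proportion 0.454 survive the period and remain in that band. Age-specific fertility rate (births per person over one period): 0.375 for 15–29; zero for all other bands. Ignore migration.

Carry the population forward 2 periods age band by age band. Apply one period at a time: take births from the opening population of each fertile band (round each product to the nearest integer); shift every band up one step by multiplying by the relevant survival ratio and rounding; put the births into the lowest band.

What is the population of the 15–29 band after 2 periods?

195

Let group 1 be 0–14 through group 4 = 45+.
After projecting period 1:
Births: 530 × 0.375 = 199
Group 2: 1260 × 0.98 = 1235
Group 3: 530 × 0.956 = 507
Group 4: 2300 × 0.941 + 1490 × 0.454 = 2164 + 676 = 2840
→ [199, 1235, 507, 2840]
After projecting period 2:
Births: 1235 × 0.375 = 463
Group 2: 199 × 0.98 = 195
Group 3: 1235 × 0.956 = 1181
Group 4: 507 × 0.941 + 2840 × 0.454 = 477 + 1289 = 1766
→ [463, 195, 1181, 1766]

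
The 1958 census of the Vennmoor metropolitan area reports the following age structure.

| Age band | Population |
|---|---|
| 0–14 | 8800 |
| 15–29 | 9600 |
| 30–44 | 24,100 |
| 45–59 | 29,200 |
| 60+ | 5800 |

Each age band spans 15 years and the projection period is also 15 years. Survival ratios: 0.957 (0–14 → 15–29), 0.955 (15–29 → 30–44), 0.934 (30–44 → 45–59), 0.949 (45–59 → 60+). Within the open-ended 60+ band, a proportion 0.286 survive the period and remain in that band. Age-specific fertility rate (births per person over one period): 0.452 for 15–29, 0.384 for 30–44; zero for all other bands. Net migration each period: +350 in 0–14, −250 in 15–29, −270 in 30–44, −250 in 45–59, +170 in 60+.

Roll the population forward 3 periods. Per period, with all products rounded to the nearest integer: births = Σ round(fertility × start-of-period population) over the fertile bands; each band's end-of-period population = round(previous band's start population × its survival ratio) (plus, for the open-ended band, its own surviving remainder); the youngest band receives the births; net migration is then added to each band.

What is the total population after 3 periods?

Period 1.
Births: 9600 × 0.452 = 4339 ; 24100 × 0.384 = 9254 → total 13593
15–29: 8800 × 0.957 = 8422
30–44: 9600 × 0.955 = 9168
45–59: 24100 × 0.934 = 22509
60+: 29200 × 0.949 + 5800 × 0.286 = 27711 + 1659 = 29370
Net migration: 0–14 + 350 → 13943; 15–29 − 250 → 8172; 30–44 − 270 → 8898; 45–59 − 250 → 22259; 60+ + 170 → 29540
End of period: [13943, 8172, 8898, 22259, 29540]
Period 2.
Births: 8172 × 0.452 = 3694 ; 8898 × 0.384 = 3417 → total 7111
15–29: 13943 × 0.957 = 13343
30–44: 8172 × 0.955 = 7804
45–59: 8898 × 0.934 = 8311
60+: 22259 × 0.949 + 29540 × 0.286 = 21124 + 8448 = 29572
Net migration: 0–14 + 350 → 7461; 15–29 − 250 → 13093; 30–44 − 270 → 7534; 45–59 − 250 → 8061; 60+ + 170 → 29742
End of period: [7461, 13093, 7534, 8061, 29742]
Period 3.
Births: 13093 × 0.452 = 5918 ; 7534 × 0.384 = 2893 → total 8811
15–29: 7461 × 0.957 = 7140
30–44: 13093 × 0.955 = 12504
45–59: 7534 × 0.934 = 7037
60+: 8061 × 0.949 + 29742 × 0.286 = 7650 + 8506 = 16156
Net migration: 0–14 + 350 → 9161; 15–29 − 250 → 6890; 30–44 − 270 → 12234; 45–59 − 250 → 6787; 60+ + 170 → 16326
End of period: [9161, 6890, 12234, 6787, 16326]
Total after period 3: 9161 + 6890 + 12234 + 6787 + 16326 = 51398

51398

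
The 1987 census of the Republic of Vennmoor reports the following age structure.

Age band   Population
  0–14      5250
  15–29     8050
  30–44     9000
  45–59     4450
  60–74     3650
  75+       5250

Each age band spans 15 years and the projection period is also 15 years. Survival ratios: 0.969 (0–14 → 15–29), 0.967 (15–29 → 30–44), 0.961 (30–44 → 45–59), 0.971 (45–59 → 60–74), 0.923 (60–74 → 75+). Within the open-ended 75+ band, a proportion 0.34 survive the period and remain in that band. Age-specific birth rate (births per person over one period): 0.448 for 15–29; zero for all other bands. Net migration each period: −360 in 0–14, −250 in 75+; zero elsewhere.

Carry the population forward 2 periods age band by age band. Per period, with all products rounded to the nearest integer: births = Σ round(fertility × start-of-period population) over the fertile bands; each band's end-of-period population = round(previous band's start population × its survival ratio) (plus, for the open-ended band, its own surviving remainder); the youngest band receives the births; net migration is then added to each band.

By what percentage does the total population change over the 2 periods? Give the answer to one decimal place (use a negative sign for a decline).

-12.3

Call the bands 1 to 6, youngest first.
Period 1:
Births: 8050 * 0.448 = 3606
Band 2: 5250 * 0.969 = 5087
Band 3: 8050 * 0.967 = 7784
Band 4: 9000 * 0.961 = 8649
Band 5: 4450 * 0.971 = 4321
Band 6: 3650 * 0.923 + 5250 * 0.34 = 3369 + 1785 = 5154
Net migration: Band 1 − 360 → 3246; Band 6 − 250 → 4904
Population now: 0–14=3246, 15–29=5087, 30–44=7784, 45–59=8649, 60–74=4321, 75+=4904
Period 2:
Births: 5087 * 0.448 = 2279
Band 2: 3246 * 0.969 = 3145
Band 3: 5087 * 0.967 = 4919
Band 4: 7784 * 0.961 = 7480
Band 5: 8649 * 0.971 = 8398
Band 6: 4321 * 0.923 + 4904 * 0.34 = 3988 + 1667 = 5655
Net migration: Band 1 − 360 → 1919; Band 6 − 250 → 5405
Population now: 0–14=1919, 15–29=3145, 30–44=4919, 45–59=7480, 60–74=8398, 75+=5405
Total: 35650 → 31266; change = -4384; percentage change = -12.3%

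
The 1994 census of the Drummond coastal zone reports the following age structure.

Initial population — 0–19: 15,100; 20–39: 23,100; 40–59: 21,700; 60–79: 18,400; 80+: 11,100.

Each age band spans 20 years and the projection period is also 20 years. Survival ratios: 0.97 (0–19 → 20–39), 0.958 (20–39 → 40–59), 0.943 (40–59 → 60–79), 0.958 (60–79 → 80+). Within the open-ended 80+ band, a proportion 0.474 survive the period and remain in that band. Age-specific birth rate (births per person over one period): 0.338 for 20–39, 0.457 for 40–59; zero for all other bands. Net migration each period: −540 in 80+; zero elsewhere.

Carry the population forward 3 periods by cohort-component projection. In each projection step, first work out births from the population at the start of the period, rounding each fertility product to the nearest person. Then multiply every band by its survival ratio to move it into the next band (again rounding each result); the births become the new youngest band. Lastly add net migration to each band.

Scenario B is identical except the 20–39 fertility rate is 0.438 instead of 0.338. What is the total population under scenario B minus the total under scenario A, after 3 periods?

6268

[period 1]
Births: 23100 * 0.338 = 7808, 21700 * 0.457 = 9917 ⇒ total 17725
20–39: 15100 * 0.97 = 14647
40–59: 23100 * 0.958 = 22130
60–79: 21700 * 0.943 = 20463
80+: 18400 * 0.958 + 11100 * 0.474 = 17627 + 5261 = 22888
Net migration: 80+ − 540 → 22348
→ [17725, 14647, 22130, 20463, 22348]
[period 2]
Births: 14647 * 0.338 = 4951, 22130 * 0.457 = 10113 ⇒ total 15064
20–39: 17725 * 0.97 = 17193
40–59: 14647 * 0.958 = 14032
60–79: 22130 * 0.943 = 20869
80+: 20463 * 0.958 + 22348 * 0.474 = 19604 + 10593 = 30197
Net migration: 80+ − 540 → 29657
→ [15064, 17193, 14032, 20869, 29657]
[period 3]
Births: 17193 * 0.338 = 5811, 14032 * 0.457 = 6413 ⇒ total 12224
20–39: 15064 * 0.97 = 14612
40–59: 17193 * 0.958 = 16471
60–79: 14032 * 0.943 = 13232
80+: 20869 * 0.958 + 29657 * 0.474 = 19993 + 14057 = 34050
Net migration: 80+ − 540 → 33510
→ [12224, 14612, 16471, 13232, 33510]
Scenario A total after 3 periods: 90049
Scenario B projection —
[period 1]
Births: 23100 * 0.438 = 10118, 21700 * 0.457 = 9917 ⇒ total 20035
20–39: 15100 * 0.97 = 14647
40–59: 23100 * 0.958 = 22130
60–79: 21700 * 0.943 = 20463
80+: 18400 * 0.958 + 11100 * 0.474 = 17627 + 5261 = 22888
Net migration: 80+ − 540 → 22348
→ [20035, 14647, 22130, 20463, 22348]
[period 2]
Births: 14647 * 0.438 = 6415, 22130 * 0.457 = 10113 ⇒ total 16528
20–39: 20035 * 0.97 = 19434
40–59: 14647 * 0.958 = 14032
60–79: 22130 * 0.943 = 20869
80+: 20463 * 0.958 + 22348 * 0.474 = 19604 + 10593 = 30197
Net migration: 80+ − 540 → 29657
→ [16528, 19434, 14032, 20869, 29657]
[period 3]
Births: 19434 * 0.438 = 8512, 14032 * 0.457 = 6413 ⇒ total 14925
20–39: 16528 * 0.97 = 16032
40–59: 19434 * 0.958 = 18618
60–79: 14032 * 0.943 = 13232
80+: 20869 * 0.958 + 29657 * 0.474 = 19993 + 14057 = 34050
Net migration: 80+ − 540 → 33510
→ [14925, 16032, 18618, 13232, 33510]
Scenario B total after 3 periods: 96317
Difference B − A = 96317 − 90049 = 6268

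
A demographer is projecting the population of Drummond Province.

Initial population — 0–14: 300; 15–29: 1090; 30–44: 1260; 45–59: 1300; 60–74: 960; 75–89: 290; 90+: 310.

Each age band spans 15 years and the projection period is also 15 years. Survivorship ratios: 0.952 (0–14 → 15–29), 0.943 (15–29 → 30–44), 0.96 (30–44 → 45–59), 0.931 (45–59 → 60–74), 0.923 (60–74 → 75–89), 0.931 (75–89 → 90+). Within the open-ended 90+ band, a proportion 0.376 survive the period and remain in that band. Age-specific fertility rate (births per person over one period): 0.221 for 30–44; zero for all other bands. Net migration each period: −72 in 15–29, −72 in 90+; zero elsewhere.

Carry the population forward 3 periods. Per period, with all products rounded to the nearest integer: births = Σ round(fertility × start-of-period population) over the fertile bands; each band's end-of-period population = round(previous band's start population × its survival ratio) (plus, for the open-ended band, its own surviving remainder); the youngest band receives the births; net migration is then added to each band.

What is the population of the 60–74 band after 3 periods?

Numbering the groups 1..7 from youngest to oldest:
[period 1]
Births: 1260 * 0.221 = 278
Group 2: 300 * 0.952 = 286
Group 3: 1090 * 0.943 = 1028
Group 4: 1260 * 0.96 = 1210
Group 5: 1300 * 0.931 = 1210
Group 6: 960 * 0.923 = 886
Group 7: 290 * 0.931 + 310 * 0.376 = 270 + 117 = 387
Net migration: Group 2 − 72 → 214; Group 7 − 72 → 315
End of period: [278, 214, 1028, 1210, 1210, 886, 315]
[period 2]
Births: 1028 * 0.221 = 227
Group 2: 278 * 0.952 = 265
Group 3: 214 * 0.943 = 202
Group 4: 1028 * 0.96 = 987
Group 5: 1210 * 0.931 = 1127
Group 6: 1210 * 0.923 = 1117
Group 7: 886 * 0.931 + 315 * 0.376 = 825 + 118 = 943
Net migration: Group 2 − 72 → 193; Group 7 − 72 → 871
End of period: [227, 193, 202, 987, 1127, 1117, 871]
[period 3]
Births: 202 * 0.221 = 45
Group 2: 227 * 0.952 = 216
Group 3: 193 * 0.943 = 182
Group 4: 202 * 0.96 = 194
Group 5: 987 * 0.931 = 919
Group 6: 1127 * 0.923 = 1040
Group 7: 1117 * 0.931 + 871 * 0.376 = 1040 + 327 = 1367
Net migration: Group 2 − 72 → 144; Group 7 − 72 → 1295
End of period: [45, 144, 182, 194, 919, 1040, 1295]

919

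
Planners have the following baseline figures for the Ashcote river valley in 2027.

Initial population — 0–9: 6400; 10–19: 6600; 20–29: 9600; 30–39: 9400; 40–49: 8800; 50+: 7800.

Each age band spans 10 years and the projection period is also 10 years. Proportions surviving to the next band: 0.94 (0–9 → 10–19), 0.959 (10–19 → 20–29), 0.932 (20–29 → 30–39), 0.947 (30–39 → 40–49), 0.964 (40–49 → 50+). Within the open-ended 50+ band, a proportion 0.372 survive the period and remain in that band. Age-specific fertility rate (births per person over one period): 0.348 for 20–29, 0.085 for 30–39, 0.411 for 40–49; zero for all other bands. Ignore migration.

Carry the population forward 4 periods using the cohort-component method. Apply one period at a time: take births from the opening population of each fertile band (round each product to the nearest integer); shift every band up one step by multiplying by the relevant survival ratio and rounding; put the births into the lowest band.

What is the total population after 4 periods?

38594

(Bands numbered youngest = 1 to oldest = 6.)
After projecting period 1:
Births: 9600 * 0.348 = 3341, 9400 * 0.085 = 799, 8800 * 0.411 = 3617 → total 7757
Band 2: 6400 * 0.94 = 6016
Band 3: 6600 * 0.959 = 6329
Band 4: 9600 * 0.932 = 8947
Band 5: 9400 * 0.947 = 8902
Band 6: 8800 * 0.964 + 7800 * 0.372 = 8483 + 2902 = 11385
Population now: 0–9=7757, 10–19=6016, 20–29=6329, 30–39=8947, 40–49=8902, 50+=11385
After projecting period 2:
Births: 6329 * 0.348 = 2202, 8947 * 0.085 = 760, 8902 * 0.411 = 3659 → total 6621
Band 2: 7757 * 0.94 = 7292
Band 3: 6016 * 0.959 = 5769
Band 4: 6329 * 0.932 = 5899
Band 5: 8947 * 0.947 = 8473
Band 6: 8902 * 0.964 + 11385 * 0.372 = 8582 + 4235 = 12817
Population now: 0–9=6621, 10–19=7292, 20–29=5769, 30–39=5899, 40–49=8473, 50+=12817
After projecting period 3:
Births: 5769 * 0.348 = 2008, 5899 * 0.085 = 501, 8473 * 0.411 = 3482 → total 5991
Band 2: 6621 * 0.94 = 6224
Band 3: 7292 * 0.959 = 6993
Band 4: 5769 * 0.932 = 5377
Band 5: 5899 * 0.947 = 5586
Band 6: 8473 * 0.964 + 12817 * 0.372 = 8168 + 4768 = 12936
Population now: 0–9=5991, 10–19=6224, 20–29=6993, 30–39=5377, 40–49=5586, 50+=12936
After projecting period 4:
Births: 6993 * 0.348 = 2434, 5377 * 0.085 = 457, 5586 * 0.411 = 2296 → total 5187
Band 2: 5991 * 0.94 = 5632
Band 3: 6224 * 0.959 = 5969
Band 4: 6993 * 0.932 = 6517
Band 5: 5377 * 0.947 = 5092
Band 6: 5586 * 0.964 + 12936 * 0.372 = 5385 + 4812 = 10197
Population now: 0–9=5187, 10–19=5632, 20–29=5969, 30–39=6517, 40–49=5092, 50+=10197
Total after period 4: 5187 + 5632 + 5969 + 6517 + 5092 + 10197 = 38594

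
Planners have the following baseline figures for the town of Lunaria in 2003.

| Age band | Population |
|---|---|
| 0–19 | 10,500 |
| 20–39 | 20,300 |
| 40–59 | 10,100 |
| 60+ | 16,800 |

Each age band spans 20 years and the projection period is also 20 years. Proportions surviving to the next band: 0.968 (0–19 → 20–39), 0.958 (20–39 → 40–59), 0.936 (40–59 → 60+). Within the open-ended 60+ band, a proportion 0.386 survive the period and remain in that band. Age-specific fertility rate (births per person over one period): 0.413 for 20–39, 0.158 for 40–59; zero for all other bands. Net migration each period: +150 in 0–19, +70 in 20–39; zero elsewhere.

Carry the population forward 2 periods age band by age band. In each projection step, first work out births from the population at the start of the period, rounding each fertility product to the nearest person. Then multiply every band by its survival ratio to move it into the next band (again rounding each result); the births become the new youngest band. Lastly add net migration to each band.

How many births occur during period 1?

9980

(Bands numbered youngest = 1 to oldest = 4.)
Period 1.
Births: 20300 * 0.413 = 8384 ; 10100 * 0.158 = 1596 — total 9980
Band 2: 10500 * 0.968 = 10164
Band 3: 20300 * 0.958 = 19447
Band 4: 10100 * 0.936 + 16800 * 0.386 = 9454 + 6485 = 15939
Net migration: Band 1 + 150 → 10130; Band 2 + 70 → 10234
End of period: [10130, 10234, 19447, 15939]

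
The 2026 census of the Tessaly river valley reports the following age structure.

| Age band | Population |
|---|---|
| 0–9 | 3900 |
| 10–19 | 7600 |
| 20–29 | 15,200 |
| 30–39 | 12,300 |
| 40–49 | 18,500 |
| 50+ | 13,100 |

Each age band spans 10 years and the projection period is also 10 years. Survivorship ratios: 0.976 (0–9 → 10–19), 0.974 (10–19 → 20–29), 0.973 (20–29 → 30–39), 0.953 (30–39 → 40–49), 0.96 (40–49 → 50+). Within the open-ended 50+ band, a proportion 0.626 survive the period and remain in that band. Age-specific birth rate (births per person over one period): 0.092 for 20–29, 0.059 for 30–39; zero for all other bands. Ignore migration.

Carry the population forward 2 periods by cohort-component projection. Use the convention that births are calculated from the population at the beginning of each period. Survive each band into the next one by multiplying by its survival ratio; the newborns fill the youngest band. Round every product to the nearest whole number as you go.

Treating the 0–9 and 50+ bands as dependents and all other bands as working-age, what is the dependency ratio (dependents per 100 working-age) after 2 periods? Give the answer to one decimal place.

107.3

[period 1]
Births: 15200 × 0.092 = 1398  |  12300 × 0.059 = 726 → 2124
10–19: 3900 × 0.976 = 3806
20–29: 7600 × 0.974 = 7402
30–39: 15200 × 0.973 = 14790
40–49: 12300 × 0.953 = 11722
50+: 18500 × 0.96 + 13100 × 0.626 = 17760 + 8201 = 25961
→ [2124, 3806, 7402, 14790, 11722, 25961]
[period 2]
Births: 7402 × 0.092 = 681  |  14790 × 0.059 = 873 → 1554
10–19: 2124 × 0.976 = 2073
20–29: 3806 × 0.974 = 3707
30–39: 7402 × 0.973 = 7202
40–49: 14790 × 0.953 = 14095
50+: 11722 × 0.96 + 25961 × 0.626 = 11253 + 16252 = 27505
→ [1554, 2073, 3707, 7202, 14095, 27505]
Dependents (band 0–9 + band 50+) = 1554 + 27505 = 29059; working-age = 27077; ratio = 29059/27077 × 100 = 107.3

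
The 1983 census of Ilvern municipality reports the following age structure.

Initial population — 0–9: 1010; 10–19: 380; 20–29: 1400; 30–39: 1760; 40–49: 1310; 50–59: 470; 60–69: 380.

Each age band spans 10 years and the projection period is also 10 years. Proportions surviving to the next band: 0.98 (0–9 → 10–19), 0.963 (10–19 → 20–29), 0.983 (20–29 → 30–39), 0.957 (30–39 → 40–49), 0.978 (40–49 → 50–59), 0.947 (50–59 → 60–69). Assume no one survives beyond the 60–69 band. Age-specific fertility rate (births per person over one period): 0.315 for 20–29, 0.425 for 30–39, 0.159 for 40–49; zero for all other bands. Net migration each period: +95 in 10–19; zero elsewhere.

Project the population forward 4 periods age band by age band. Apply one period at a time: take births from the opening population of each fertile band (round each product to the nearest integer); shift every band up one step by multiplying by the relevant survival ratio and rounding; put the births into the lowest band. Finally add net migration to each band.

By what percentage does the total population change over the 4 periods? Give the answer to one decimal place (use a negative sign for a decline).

-1.1

— Period 1 —
Births: 1400 * 0.315 = 441, 1760 * 0.425 = 748, 1310 * 0.159 = 208 — total 1397
10–19: 1010 * 0.98 = 990
20–29: 380 * 0.963 = 366
30–39: 1400 * 0.983 = 1376
40–49: 1760 * 0.957 = 1684
50–59: 1310 * 0.978 = 1281
60–69: 470 * 0.947 = 445
Net migration: 10–19 + 95 → 1085
Giving 1397 / 1085 / 366 / 1376 / 1684 / 1281 / 445.
— Period 2 —
Births: 366 * 0.315 = 115, 1376 * 0.425 = 585, 1684 * 0.159 = 268 — total 968
10–19: 1397 * 0.98 = 1369
20–29: 1085 * 0.963 = 1045
30–39: 366 * 0.983 = 360
40–49: 1376 * 0.957 = 1317
50–59: 1684 * 0.978 = 1647
60–69: 1281 * 0.947 = 1213
Net migration: 10–19 + 95 → 1464
Giving 968 / 1464 / 1045 / 360 / 1317 / 1647 / 1213.
— Period 3 —
Births: 1045 * 0.315 = 329, 360 * 0.425 = 153, 1317 * 0.159 = 209 — total 691
10–19: 968 * 0.98 = 949
20–29: 1464 * 0.963 = 1410
30–39: 1045 * 0.983 = 1027
40–49: 360 * 0.957 = 345
50–59: 1317 * 0.978 = 1288
60–69: 1647 * 0.947 = 1560
Net migration: 10–19 + 95 → 1044
Giving 691 / 1044 / 1410 / 1027 / 345 / 1288 / 1560.
— Period 4 —
Births: 1410 * 0.315 = 444, 1027 * 0.425 = 436, 345 * 0.159 = 55 — total 935
10–19: 691 * 0.98 = 677
20–29: 1044 * 0.963 = 1005
30–39: 1410 * 0.983 = 1386
40–49: 1027 * 0.957 = 983
50–59: 345 * 0.978 = 337
60–69: 1288 * 0.947 = 1220
Net migration: 10–19 + 95 → 772
Giving 935 / 772 / 1005 / 1386 / 983 / 337 / 1220.
Total: 6710 → 6638; change = -72; percentage change = -1.1%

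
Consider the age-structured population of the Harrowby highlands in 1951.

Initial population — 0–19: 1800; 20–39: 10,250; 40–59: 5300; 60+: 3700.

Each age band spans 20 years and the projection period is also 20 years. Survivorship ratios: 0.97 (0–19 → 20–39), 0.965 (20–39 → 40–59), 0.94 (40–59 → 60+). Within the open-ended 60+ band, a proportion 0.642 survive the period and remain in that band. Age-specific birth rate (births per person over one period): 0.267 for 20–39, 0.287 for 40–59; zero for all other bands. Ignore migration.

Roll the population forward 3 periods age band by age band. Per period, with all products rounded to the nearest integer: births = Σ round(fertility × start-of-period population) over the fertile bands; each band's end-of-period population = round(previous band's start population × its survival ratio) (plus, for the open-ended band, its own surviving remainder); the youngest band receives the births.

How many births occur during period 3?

Call the bands 1 to 4, youngest first.
Period 1:
Births: 10250 * 0.267 = 2737  |  5300 * 0.287 = 1521 → total 4258
Band 2: 1800 * 0.97 = 1746
Band 3: 10250 * 0.965 = 9891
Band 4: 5300 * 0.94 + 3700 * 0.642 = 4982 + 2375 = 7357
Population now: 0–19=4258, 20–39=1746, 40–59=9891, 60+=7357
Period 2:
Births: 1746 * 0.267 = 466  |  9891 * 0.287 = 2839 → total 3305
Band 2: 4258 * 0.97 = 4130
Band 3: 1746 * 0.965 = 1685
Band 4: 9891 * 0.94 + 7357 * 0.642 = 9298 + 4723 = 14021
Population now: 0–19=3305, 20–39=4130, 40–59=1685, 60+=14021
Period 3:
Births: 4130 * 0.267 = 1103  |  1685 * 0.287 = 484 → total 1587
Band 2: 3305 * 0.97 = 3206
Band 3: 4130 * 0.965 = 3985
Band 4: 1685 * 0.94 + 14021 * 0.642 = 1584 + 9001 = 10585
Population now: 0–19=1587, 20–39=3206, 40–59=3985, 60+=10585

1587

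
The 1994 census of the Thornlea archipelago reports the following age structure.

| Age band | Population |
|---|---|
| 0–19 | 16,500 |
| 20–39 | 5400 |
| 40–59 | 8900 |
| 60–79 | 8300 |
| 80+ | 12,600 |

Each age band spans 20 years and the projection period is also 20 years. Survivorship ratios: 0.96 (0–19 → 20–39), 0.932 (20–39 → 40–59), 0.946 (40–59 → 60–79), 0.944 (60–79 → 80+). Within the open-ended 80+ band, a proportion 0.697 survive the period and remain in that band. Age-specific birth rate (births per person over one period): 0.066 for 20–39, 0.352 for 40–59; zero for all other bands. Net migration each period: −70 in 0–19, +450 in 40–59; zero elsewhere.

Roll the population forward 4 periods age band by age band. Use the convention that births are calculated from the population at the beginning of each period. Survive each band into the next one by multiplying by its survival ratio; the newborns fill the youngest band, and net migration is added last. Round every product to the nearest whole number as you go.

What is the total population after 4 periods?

39486

(Groups numbered youngest = 1 to oldest = 5.)
— Period 1 —
Births: 5400 × 0.066 = 356, 8900 × 0.352 = 3133 — total 3489
Group 2: 16500 × 0.96 = 15840
Group 3: 5400 × 0.932 = 5033
Group 4: 8900 × 0.946 = 8419
Group 5: 8300 × 0.944 + 12600 × 0.697 = 7835 + 8782 = 16617
Net migration: Group 1 − 70 → 3419; Group 3 + 450 → 5483
End of period: [3419, 15840, 5483, 8419, 16617]
— Period 2 —
Births: 15840 × 0.066 = 1045, 5483 × 0.352 = 1930 — total 2975
Group 2: 3419 × 0.96 = 3282
Group 3: 15840 × 0.932 = 14763
Group 4: 5483 × 0.946 = 5187
Group 5: 8419 × 0.944 + 16617 × 0.697 = 7948 + 11582 = 19530
Net migration: Group 1 − 70 → 2905; Group 3 + 450 → 15213
End of period: [2905, 3282, 15213, 5187, 19530]
— Period 3 —
Births: 3282 × 0.066 = 217, 15213 × 0.352 = 5355 — total 5572
Group 2: 2905 × 0.96 = 2789
Group 3: 3282 × 0.932 = 3059
Group 4: 15213 × 0.946 = 14391
Group 5: 5187 × 0.944 + 19530 × 0.697 = 4897 + 13612 = 18509
Net migration: Group 1 − 70 → 5502; Group 3 + 450 → 3509
End of period: [5502, 2789, 3509, 14391, 18509]
— Period 4 —
Births: 2789 × 0.066 = 184, 3509 × 0.352 = 1235 — total 1419
Group 2: 5502 × 0.96 = 5282
Group 3: 2789 × 0.932 = 2599
Group 4: 3509 × 0.946 = 3320
Group 5: 14391 × 0.944 + 18509 × 0.697 = 13585 + 12901 = 26486
Net migration: Group 1 − 70 → 1349; Group 3 + 450 → 3049
End of period: [1349, 5282, 3049, 3320, 26486]
Total after period 4: 1349 + 5282 + 3049 + 3320 + 26486 = 39486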